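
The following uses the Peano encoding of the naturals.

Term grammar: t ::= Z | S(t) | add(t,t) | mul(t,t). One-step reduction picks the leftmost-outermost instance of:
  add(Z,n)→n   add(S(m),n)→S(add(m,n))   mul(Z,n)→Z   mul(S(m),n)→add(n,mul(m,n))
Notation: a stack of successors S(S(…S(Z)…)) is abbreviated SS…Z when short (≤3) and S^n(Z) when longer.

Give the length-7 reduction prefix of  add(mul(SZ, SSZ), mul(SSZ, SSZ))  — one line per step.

Answer: after 7 steps: S(S(add(Z, mul(SSZ, SSZ))))

Reduction:
  start: add(mul(SZ, SSZ), mul(SSZ, SSZ))
  [1] add(add(SSZ, mul(Z, SSZ)), mul(SSZ, SSZ))
  [2] add(S(add(SZ, mul(Z, SSZ))), mul(SSZ, SSZ))
  [3] S(add(add(SZ, mul(Z, SSZ)), mul(SSZ, SSZ)))
  [4] S(add(S(add(Z, mul(Z, SSZ))), mul(SSZ, SSZ)))
  [5] S(S(add(add(Z, mul(Z, SSZ)), mul(SSZ, SSZ))))
  [6] S(S(add(mul(Z, SSZ), mul(SSZ, SSZ))))
  [7] S(S(add(Z, mul(SSZ, SSZ))))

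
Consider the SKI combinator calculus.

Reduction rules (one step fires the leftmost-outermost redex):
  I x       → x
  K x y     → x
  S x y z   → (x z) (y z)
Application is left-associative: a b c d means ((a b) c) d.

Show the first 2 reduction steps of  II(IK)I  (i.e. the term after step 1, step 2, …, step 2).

  start: II(IK)I
  step 1: I(IK)I
  step 2: IKI

Answer: after 2 steps: IKI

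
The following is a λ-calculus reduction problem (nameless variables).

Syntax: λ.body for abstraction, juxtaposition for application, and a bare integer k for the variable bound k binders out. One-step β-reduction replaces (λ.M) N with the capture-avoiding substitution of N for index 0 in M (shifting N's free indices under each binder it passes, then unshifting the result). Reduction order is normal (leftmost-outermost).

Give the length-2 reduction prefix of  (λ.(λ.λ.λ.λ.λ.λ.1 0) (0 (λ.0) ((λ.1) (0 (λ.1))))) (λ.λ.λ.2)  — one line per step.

Answer: after 2 steps: λ.λ.λ.λ.λ.1 0

Working:
  start: (λ.(λ.λ.λ.λ.λ.λ.1 0) (0 (λ.0) ((λ.1) (0 (λ.1))))) (λ.λ.λ.2)
  [1] (λ.λ.λ.λ.λ.λ.1 0) ((λ.λ.λ.2) (λ.0) ((λ.λ.λ.λ.2) ((λ.λ.λ.2) (λ.λ.λ.λ.2))))
  [2] λ.λ.λ.λ.λ.1 0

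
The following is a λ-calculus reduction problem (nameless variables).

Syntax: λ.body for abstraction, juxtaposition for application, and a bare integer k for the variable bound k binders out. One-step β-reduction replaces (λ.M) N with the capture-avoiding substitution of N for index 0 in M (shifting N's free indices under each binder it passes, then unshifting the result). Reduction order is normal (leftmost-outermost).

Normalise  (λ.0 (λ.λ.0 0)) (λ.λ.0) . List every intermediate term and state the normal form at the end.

Answer: normal form = λ.0  (in 2 steps)

Working:
  start: (λ.0 (λ.λ.0 0)) (λ.λ.0)
  →1  (λ.λ.0) (λ.λ.0 0)
  →2  λ.0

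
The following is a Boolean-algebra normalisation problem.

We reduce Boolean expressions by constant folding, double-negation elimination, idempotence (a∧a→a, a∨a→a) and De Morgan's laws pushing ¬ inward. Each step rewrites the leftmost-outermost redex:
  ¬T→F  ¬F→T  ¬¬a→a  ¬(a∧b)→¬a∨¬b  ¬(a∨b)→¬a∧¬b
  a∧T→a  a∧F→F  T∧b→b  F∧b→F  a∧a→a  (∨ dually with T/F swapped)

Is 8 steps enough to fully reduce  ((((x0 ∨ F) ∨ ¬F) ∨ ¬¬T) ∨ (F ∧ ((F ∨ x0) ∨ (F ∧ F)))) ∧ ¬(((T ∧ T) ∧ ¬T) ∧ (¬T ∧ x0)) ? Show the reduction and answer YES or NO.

  start: ((((x0 ∨ F) ∨ ¬F) ∨ ¬¬T) ∨ (F ∧ ((F ∨ x0) ∨ (F ∧ F)))) ∧ ¬(((T ∧ T) ∧ ¬T) ∧ (¬T ∧ x0))
  →1  (((x0 ∨ ¬F) ∨ ¬¬T) ∨ (F ∧ ((F ∨ x0) ∨ (F ∧ F)))) ∧ ¬(((T ∧ T) ∧ ¬T) ∧ (¬T ∧ x0))
  →2  (((x0 ∨ T) ∨ ¬¬T) ∨ (F ∧ ((F ∨ x0) ∨ (F ∧ F)))) ∧ ¬(((T ∧ T) ∧ ¬T) ∧ (¬T ∧ x0))
  →3  ((T ∨ ¬¬T) ∨ (F ∧ ((F ∨ x0) ∨ (F ∧ F)))) ∧ ¬(((T ∧ T) ∧ ¬T) ∧ (¬T ∧ x0))
  →4  (T ∨ (F ∧ ((F ∨ x0) ∨ (F ∧ F)))) ∧ ¬(((T ∧ T) ∧ ¬T) ∧ (¬T ∧ x0))
  →5  T ∧ ¬(((T ∧ T) ∧ ¬T) ∧ (¬T ∧ x0))
  →6  ¬(((T ∧ T) ∧ ¬T) ∧ (¬T ∧ x0))
  →7  ¬((T ∧ T) ∧ ¬T) ∨ ¬(¬T ∧ x0)
  →8  (¬(T ∧ T) ∨ ¬¬T) ∨ ¬(¬T ∧ x0)

Answer: NO — after 8 steps the term is (¬(T ∧ T) ∨ ¬¬T) ∨ ¬(¬T ∧ x0), not yet normal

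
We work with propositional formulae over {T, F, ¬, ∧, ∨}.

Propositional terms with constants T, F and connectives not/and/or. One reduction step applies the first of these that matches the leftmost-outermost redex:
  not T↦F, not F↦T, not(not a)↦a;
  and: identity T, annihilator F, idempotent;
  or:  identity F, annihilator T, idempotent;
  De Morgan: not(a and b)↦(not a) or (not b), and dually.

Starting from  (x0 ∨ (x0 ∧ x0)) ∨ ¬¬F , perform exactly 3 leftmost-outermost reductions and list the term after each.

  start: (x0 ∨ (x0 ∧ x0)) ∨ ¬¬F
  →1  (x0 ∨ x0) ∨ ¬¬F
  →2  x0 ∨ ¬¬F
  →3  x0 ∨ F

Answer: after 3 steps: x0 ∨ F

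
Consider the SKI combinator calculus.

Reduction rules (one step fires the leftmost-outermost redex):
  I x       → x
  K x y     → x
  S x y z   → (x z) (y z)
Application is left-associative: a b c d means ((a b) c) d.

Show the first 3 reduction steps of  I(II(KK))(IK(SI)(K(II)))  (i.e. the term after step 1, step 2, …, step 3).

  start: I(II(KK))(IK(SI)(K(II)))
  →1  II(KK)(IK(SI)(K(II)))
  →2  I(KK)(IK(SI)(K(II)))
  →3  KK(IK(SI)(K(II)))

Answer: after 3 steps: KK(IK(SI)(K(II)))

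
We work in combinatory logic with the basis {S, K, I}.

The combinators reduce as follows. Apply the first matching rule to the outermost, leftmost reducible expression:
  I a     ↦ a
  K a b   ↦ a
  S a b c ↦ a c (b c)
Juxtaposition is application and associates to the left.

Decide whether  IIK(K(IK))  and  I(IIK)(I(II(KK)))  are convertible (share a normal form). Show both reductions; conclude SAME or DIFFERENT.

Term A:
  start: IIK(K(IK))
  step 1: IK(K(IK))
  step 2: K(K(IK))
  step 3: K(KK)

Term B:
  start: I(IIK)(I(II(KK)))
  step 1: IIK(I(II(KK)))
  step 2: IK(I(II(KK)))
  step 3: K(I(II(KK)))
  step 4: K(II(KK))
  step 5: K(I(KK))
  step 6: K(KK)

Answer: SAME — A ⇓ K(KK), B ⇓ K(KK)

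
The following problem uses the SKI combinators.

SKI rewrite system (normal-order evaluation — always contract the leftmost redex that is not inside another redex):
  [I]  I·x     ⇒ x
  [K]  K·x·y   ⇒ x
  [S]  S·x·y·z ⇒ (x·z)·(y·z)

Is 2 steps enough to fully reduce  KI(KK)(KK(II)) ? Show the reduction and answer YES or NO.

  start: KI(KK)(KK(II))
  →1  I(KK(II))
  →2  KK(II)

Answer: NO — after 2 steps the term is KK(II), not yet normal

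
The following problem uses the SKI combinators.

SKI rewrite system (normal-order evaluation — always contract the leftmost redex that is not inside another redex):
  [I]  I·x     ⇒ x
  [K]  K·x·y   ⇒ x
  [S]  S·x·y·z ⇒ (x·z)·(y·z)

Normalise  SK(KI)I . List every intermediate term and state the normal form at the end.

Answer: normal form = I  (in 2 steps)

Derivation:
  start: SK(KI)I
  [1] KI(KII)
  [2] I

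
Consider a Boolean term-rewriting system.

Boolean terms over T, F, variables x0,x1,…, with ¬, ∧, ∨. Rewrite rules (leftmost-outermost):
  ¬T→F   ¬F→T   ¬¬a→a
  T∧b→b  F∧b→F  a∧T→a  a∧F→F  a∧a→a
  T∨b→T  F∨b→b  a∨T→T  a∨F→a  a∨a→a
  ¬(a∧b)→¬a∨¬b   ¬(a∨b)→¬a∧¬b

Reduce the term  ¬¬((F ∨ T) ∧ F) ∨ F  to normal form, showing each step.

  start: ¬¬((F ∨ T) ∧ F) ∨ F
  →1  ¬¬((F ∨ T) ∧ F)
  →2  (F ∨ T) ∧ F
  →3  F

Answer: normal form = F  (in 3 steps)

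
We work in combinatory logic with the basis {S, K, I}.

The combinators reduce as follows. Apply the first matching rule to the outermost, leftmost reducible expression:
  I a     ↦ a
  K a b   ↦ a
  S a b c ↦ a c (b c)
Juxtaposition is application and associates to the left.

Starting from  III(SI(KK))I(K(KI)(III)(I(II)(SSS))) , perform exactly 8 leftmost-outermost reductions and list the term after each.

Answer: after 8 steps: K(KI(I(II)(SSS)))

Working:
  start: III(SI(KK))I(K(KI)(III)(I(II)(SSS)))
  step 1: II(SI(KK))I(K(KI)(III)(I(II)(SSS)))
  step 2: I(SI(KK))I(K(KI)(III)(I(II)(SSS)))
  step 3: SI(KK)I(K(KI)(III)(I(II)(SSS)))
  step 4: II(KKI)(K(KI)(III)(I(II)(SSS)))
  step 5: I(KKI)(K(KI)(III)(I(II)(SSS)))
  step 6: KKI(K(KI)(III)(I(II)(SSS)))
  step 7: K(K(KI)(III)(I(II)(SSS)))
  step 8: K(KI(I(II)(SSS)))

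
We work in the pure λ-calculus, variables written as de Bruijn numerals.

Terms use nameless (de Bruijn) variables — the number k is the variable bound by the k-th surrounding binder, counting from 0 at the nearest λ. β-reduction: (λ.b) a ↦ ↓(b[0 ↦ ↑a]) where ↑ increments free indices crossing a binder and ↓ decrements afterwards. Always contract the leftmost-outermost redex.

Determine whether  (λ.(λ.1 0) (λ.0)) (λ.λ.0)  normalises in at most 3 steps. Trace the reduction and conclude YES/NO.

  start: (λ.(λ.1 0) (λ.0)) (λ.λ.0)
  [1] (λ.(λ.λ.0) 0) (λ.0)
  [2] (λ.λ.0) (λ.0)
  [3] λ.0

Answer: YES — reaches normal form λ.0 in 3 ≤ 3 steps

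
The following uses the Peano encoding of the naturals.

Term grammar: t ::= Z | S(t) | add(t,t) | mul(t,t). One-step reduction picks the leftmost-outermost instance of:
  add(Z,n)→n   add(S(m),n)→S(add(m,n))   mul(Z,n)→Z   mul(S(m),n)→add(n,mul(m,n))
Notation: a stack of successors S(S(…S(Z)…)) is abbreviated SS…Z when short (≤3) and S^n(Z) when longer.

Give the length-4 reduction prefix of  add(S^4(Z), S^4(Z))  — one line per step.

Answer: after 4 steps: S(S(S(S(add(Z, S^4(Z))))))

Derivation:
  start: add(S^4(Z), S^4(Z))
  step 1: S(add(SSSZ, S^4(Z)))
  step 2: S(S(add(SSZ, S^4(Z))))
  step 3: S(S(S(add(SZ, S^4(Z)))))
  step 4: S(S(S(S(add(Z, S^4(Z))))))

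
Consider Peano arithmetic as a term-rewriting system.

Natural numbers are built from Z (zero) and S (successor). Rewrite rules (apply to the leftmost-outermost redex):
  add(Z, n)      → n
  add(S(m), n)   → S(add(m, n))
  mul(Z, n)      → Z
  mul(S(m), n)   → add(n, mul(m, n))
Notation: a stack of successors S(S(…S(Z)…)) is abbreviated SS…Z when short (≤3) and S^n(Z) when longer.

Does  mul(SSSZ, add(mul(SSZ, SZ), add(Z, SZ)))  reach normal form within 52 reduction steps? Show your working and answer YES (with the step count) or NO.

Answer: YES — reaches normal form S^9(Z) in 49 ≤ 52 steps

Reduction:
  start: mul(SSSZ, add(mul(SSZ, SZ), add(Z, SZ)))
  step 1: add(add(mul(SSZ, SZ), add(Z, SZ)), mul(SSZ, add(mul(SSZ, SZ), add(Z, SZ))))
  step 2: add(add(add(SZ, mul(SZ, SZ)), add(Z, SZ)), mul(SSZ, add(mul(SSZ, SZ), add(Z, SZ))))
  step 3: add(add(S(add(Z, mul(SZ, SZ))), add(Z, SZ)), mul(SSZ, add(mul(SSZ, SZ), add(Z, SZ))))
  step 4: add(S(add(add(Z, mul(SZ, SZ)), add(Z, SZ))), mul(SSZ, add(mul(SSZ, SZ), add(Z, SZ))))
  step 5: S(add(add(add(Z, mul(SZ, SZ)), add(Z, SZ)), mul(SSZ, add(mul(SSZ, SZ), add(Z, SZ)))))
  step 6: S(add(add(mul(SZ, SZ), add(Z, SZ)), mul(SSZ, add(mul(SSZ, SZ), add(Z, SZ)))))
  step 7: S(add(add(add(SZ, mul(Z, SZ)), add(Z, SZ)), mul(SSZ, add(mul(SSZ, SZ), add(Z, SZ)))))
  step 8: S(add(add(S(add(Z, mul(Z, SZ))), add(Z, SZ)), mul(SSZ, add(mul(SSZ, SZ), add(Z, SZ)))))
  step 9: S(add(S(add(add(Z, mul(Z, SZ)), add(Z, SZ))), mul(SSZ, add(mul(SSZ, SZ), add(Z, SZ)))))
  step 10: S(S(add(add(add(Z, mul(Z, SZ)), add(Z, SZ)), mul(SSZ, add(mul(SSZ, SZ), add(Z, SZ))))))
  step 11: S(S(add(add(mul(Z, SZ), add(Z, SZ)), mul(SSZ, add(mul(SSZ, SZ), add(Z, SZ))))))
  step 12: S(S(add(add(Z, add(Z, SZ)), mul(SSZ, add(mul(SSZ, SZ), add(Z, SZ))))))
  step 13: S(S(add(add(Z, SZ), mul(SSZ, add(mul(SSZ, SZ), add(Z, SZ))))))
  step 14: S(S(add(SZ, mul(SSZ, add(mul(SSZ, SZ), add(Z, SZ))))))
  step 15: S(S(S(add(Z, mul(SSZ, add(mul(SSZ, SZ), add(Z, SZ)))))))
  step 16: S(S(S(mul(SSZ, add(mul(SSZ, SZ), add(Z, SZ))))))
  step 17: S(S(S(add(add(mul(SSZ, SZ), add(Z, SZ)), mul(SZ, add(mul(SSZ, SZ), add(Z, SZ)))))))
  step 18: S(S(S(add(add(add(SZ, mul(SZ, SZ)), add(Z, SZ)), mul(SZ, add(mul(SSZ, SZ), add(Z, SZ)))))))
  step 19: S(S(S(add(add(S(add(Z, mul(SZ, SZ))), add(Z, SZ)), mul(SZ, add(mul(SSZ, SZ), add(Z, SZ)))))))
  step 20: S(S(S(add(S(add(add(Z, mul(SZ, SZ)), add(Z, SZ))), mul(SZ, add(mul(SSZ, SZ), add(Z, SZ)))))))
  step 21: S(S(S(S(add(add(add(Z, mul(SZ, SZ)), add(Z, SZ)), mul(SZ, add(mul(SSZ, SZ), add(Z, SZ))))))))
  step 22: S(S(S(S(add(add(mul(SZ, SZ), add(Z, SZ)), mul(SZ, add(mul(SSZ, SZ), add(Z, SZ))))))))
  step 23: S(S(S(S(add(add(add(SZ, mul(Z, SZ)), add(Z, SZ)), mul(SZ, add(mul(SSZ, SZ), add(Z, SZ))))))))
  step 24: S(S(S(S(add(add(S(add(Z, mul(Z, SZ))), add(Z, SZ)), mul(SZ, add(mul(SSZ, SZ), add(Z, SZ))))))))
  step 25: S(S(S(S(add(S(add(add(Z, mul(Z, SZ)), add(Z, SZ))), mul(SZ, add(mul(SSZ, SZ), add(Z, SZ))))))))
  step 26: S(S(S(S(S(add(add(add(Z, mul(Z, SZ)), add(Z, SZ)), mul(SZ, add(mul(SSZ, SZ), add(Z, SZ)))))))))
  step 27: S(S(S(S(S(add(add(mul(Z, SZ), add(Z, SZ)), mul(SZ, add(mul(SSZ, SZ), add(Z, SZ)))))))))
  step 28: S(S(S(S(S(add(add(Z, add(Z, SZ)), mul(SZ, add(mul(SSZ, SZ), add(Z, SZ)))))))))
  step 29: S(S(S(S(S(add(add(Z, SZ), mul(SZ, add(mul(SSZ, SZ), add(Z, SZ)))))))))
  step 30: S(S(S(S(S(add(SZ, mul(SZ, add(mul(SSZ, SZ), add(Z, SZ)))))))))
  step 31: S(S(S(S(S(S(add(Z, mul(SZ, add(mul(SSZ, SZ), add(Z, SZ))))))))))
  step 32: S(S(S(S(S(S(mul(SZ, add(mul(SSZ, SZ), add(Z, SZ)))))))))
  step 33: S(S(S(S(S(S(add(add(mul(SSZ, SZ), add(Z, SZ)), mul(Z, add(mul(SSZ, SZ), add(Z, SZ))))))))))
  step 34: S(S(S(S(S(S(add(add(add(SZ, mul(SZ, SZ)), add(Z, SZ)), mul(Z, add(mul(SSZ, SZ), add(Z, SZ))))))))))
  step 35: S(S(S(S(S(S(add(add(S(add(Z, mul(SZ, SZ))), add(Z, SZ)), mul(Z, add(mul(SSZ, SZ), add(Z, SZ))))))))))
  step 36: S(S(S(S(S(S(add(S(add(add(Z, mul(SZ, SZ)), add(Z, SZ))), mul(Z, add(mul(SSZ, SZ), add(Z, SZ))))))))))
  step 37: S(S(S(S(S(S(S(add(add(add(Z, mul(SZ, SZ)), add(Z, SZ)), mul(Z, add(mul(SSZ, SZ), add(Z, SZ)))))))))))
  step 38: S(S(S(S(S(S(S(add(add(mul(SZ, SZ), add(Z, SZ)), mul(Z, add(mul(SSZ, SZ), add(Z, SZ)))))))))))
  step 39: S(S(S(S(S(S(S(add(add(add(SZ, mul(Z, SZ)), add(Z, SZ)), mul(Z, add(mul(SSZ, SZ), add(Z, SZ)))))))))))
  step 40: S(S(S(S(S(S(S(add(add(S(add(Z, mul(Z, SZ))), add(Z, SZ)), mul(Z, add(mul(SSZ, SZ), add(Z, SZ)))))))))))
  step 41: S(S(S(S(S(S(S(add(S(add(add(Z, mul(Z, SZ)), add(Z, SZ))), mul(Z, add(mul(SSZ, SZ), add(Z, SZ)))))))))))
  step 42: S(S(S(S(S(S(S(S(add(add(add(Z, mul(Z, SZ)), add(Z, SZ)), mul(Z, add(mul(SSZ, SZ), add(Z, SZ))))))))))))
  step 43: S(S(S(S(S(S(S(S(add(add(mul(Z, SZ), add(Z, SZ)), mul(Z, add(mul(SSZ, SZ), add(Z, SZ))))))))))))
  step 44: S(S(S(S(S(S(S(S(add(add(Z, add(Z, SZ)), mul(Z, add(mul(SSZ, SZ), add(Z, SZ))))))))))))
  step 45: S(S(S(S(S(S(S(S(add(add(Z, SZ), mul(Z, add(mul(SSZ, SZ), add(Z, SZ))))))))))))
  step 46: S(S(S(S(S(S(S(S(add(SZ, mul(Z, add(mul(SSZ, SZ), add(Z, SZ))))))))))))
  step 47: S(S(S(S(S(S(S(S(S(add(Z, mul(Z, add(mul(SSZ, SZ), add(Z, SZ)))))))))))))
  step 48: S(S(S(S(S(S(S(S(S(mul(Z, add(mul(SSZ, SZ), add(Z, SZ))))))))))))
  step 49: S^9(Z)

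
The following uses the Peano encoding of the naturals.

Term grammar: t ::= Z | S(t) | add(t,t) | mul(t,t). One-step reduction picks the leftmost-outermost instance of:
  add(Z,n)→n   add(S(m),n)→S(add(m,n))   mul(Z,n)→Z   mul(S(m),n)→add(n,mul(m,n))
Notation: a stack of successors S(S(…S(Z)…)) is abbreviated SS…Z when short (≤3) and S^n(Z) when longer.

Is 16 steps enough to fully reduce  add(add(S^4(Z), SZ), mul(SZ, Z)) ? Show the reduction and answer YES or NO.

  start: add(add(S^4(Z), SZ), mul(SZ, Z))
  [1] add(S(add(SSSZ, SZ)), mul(SZ, Z))
  [2] S(add(add(SSSZ, SZ), mul(SZ, Z)))
  [3] S(add(S(add(SSZ, SZ)), mul(SZ, Z)))
  [4] S(S(add(add(SSZ, SZ), mul(SZ, Z))))
  [5] S(S(add(S(add(SZ, SZ)), mul(SZ, Z))))
  [6] S(S(S(add(add(SZ, SZ), mul(SZ, Z)))))
  [7] S(S(S(add(S(add(Z, SZ)), mul(SZ, Z)))))
  [8] S(S(S(S(add(add(Z, SZ), mul(SZ, Z))))))
  [9] S(S(S(S(add(SZ, mul(SZ, Z))))))
  [10] S(S(S(S(S(add(Z, mul(SZ, Z)))))))
  [11] S(S(S(S(S(mul(SZ, Z))))))
  [12] S(S(S(S(S(add(Z, mul(Z, Z)))))))
  [13] S(S(S(S(S(mul(Z, Z))))))
  [14] S^5(Z)

Answer: YES — reaches normal form S^5(Z) in 14 ≤ 16 steps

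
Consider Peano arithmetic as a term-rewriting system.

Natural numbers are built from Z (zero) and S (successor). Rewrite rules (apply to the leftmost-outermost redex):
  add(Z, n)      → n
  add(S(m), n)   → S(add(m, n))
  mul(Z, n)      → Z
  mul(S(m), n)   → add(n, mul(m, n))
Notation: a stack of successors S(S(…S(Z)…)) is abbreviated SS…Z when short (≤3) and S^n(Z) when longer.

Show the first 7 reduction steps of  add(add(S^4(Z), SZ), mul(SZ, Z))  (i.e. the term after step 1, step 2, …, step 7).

  start: add(add(S^4(Z), SZ), mul(SZ, Z))
  [1] add(S(add(SSSZ, SZ)), mul(SZ, Z))
  [2] S(add(add(SSSZ, SZ), mul(SZ, Z)))
  [3] S(add(S(add(SSZ, SZ)), mul(SZ, Z)))
  [4] S(S(add(add(SSZ, SZ), mul(SZ, Z))))
  [5] S(S(add(S(add(SZ, SZ)), mul(SZ, Z))))
  [6] S(S(S(add(add(SZ, SZ), mul(SZ, Z)))))
  [7] S(S(S(add(S(add(Z, SZ)), mul(SZ, Z)))))

Answer: after 7 steps: S(S(S(add(S(add(Z, SZ)), mul(SZ, Z)))))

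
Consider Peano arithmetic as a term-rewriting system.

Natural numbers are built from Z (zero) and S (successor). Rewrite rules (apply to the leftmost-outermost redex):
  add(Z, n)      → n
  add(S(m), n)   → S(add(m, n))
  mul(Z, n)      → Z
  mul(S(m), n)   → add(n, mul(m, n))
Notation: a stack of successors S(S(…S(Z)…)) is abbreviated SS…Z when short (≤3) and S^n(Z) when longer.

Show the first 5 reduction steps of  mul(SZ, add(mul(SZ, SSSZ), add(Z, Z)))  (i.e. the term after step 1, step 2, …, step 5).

Answer: after 5 steps: S(add(add(add(SSZ, mul(Z, SSSZ)), add(Z, Z)), mul(Z, add(mul(SZ, SSSZ), add(Z, Z)))))

Working:
  start: mul(SZ, add(mul(SZ, SSSZ), add(Z, Z)))
  →1  add(add(mul(SZ, SSSZ), add(Z, Z)), mul(Z, add(mul(SZ, SSSZ), add(Z, Z))))
  →2  add(add(add(SSSZ, mul(Z, SSSZ)), add(Z, Z)), mul(Z, add(mul(SZ, SSSZ), add(Z, Z))))
  →3  add(add(S(add(SSZ, mul(Z, SSSZ))), add(Z, Z)), mul(Z, add(mul(SZ, SSSZ), add(Z, Z))))
  →4  add(S(add(add(SSZ, mul(Z, SSSZ)), add(Z, Z))), mul(Z, add(mul(SZ, SSSZ), add(Z, Z))))
  →5  S(add(add(add(SSZ, mul(Z, SSSZ)), add(Z, Z)), mul(Z, add(mul(SZ, SSSZ), add(Z, Z)))))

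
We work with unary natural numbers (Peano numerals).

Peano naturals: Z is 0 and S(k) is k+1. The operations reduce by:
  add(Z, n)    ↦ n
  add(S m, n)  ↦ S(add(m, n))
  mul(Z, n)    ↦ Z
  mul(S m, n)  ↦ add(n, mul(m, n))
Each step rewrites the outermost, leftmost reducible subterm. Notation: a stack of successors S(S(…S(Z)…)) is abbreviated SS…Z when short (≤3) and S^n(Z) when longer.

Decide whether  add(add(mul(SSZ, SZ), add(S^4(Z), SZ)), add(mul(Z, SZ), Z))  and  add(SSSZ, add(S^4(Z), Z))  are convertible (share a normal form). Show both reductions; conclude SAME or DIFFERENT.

Term A:
  start: add(add(mul(SSZ, SZ), add(S^4(Z), SZ)), add(mul(Z, SZ), Z))
  step 1: add(add(add(SZ, mul(SZ, SZ)), add(S^4(Z), SZ)), add(mul(Z, SZ), Z))
  step 2: add(add(S(add(Z, mul(SZ, SZ))), add(S^4(Z), SZ)), add(mul(Z, SZ), Z))
  step 3: add(S(add(add(Z, mul(SZ, SZ)), add(S^4(Z), SZ))), add(mul(Z, SZ), Z))
  step 4: S(add(add(add(Z, mul(SZ, SZ)), add(S^4(Z), SZ)), add(mul(Z, SZ), Z)))
  step 5: S(add(add(mul(SZ, SZ), add(S^4(Z), SZ)), add(mul(Z, SZ), Z)))
  step 6: S(add(add(add(SZ, mul(Z, SZ)), add(S^4(Z), SZ)), add(mul(Z, SZ), Z)))
  step 7: S(add(add(S(add(Z, mul(Z, SZ))), add(S^4(Z), SZ)), add(mul(Z, SZ), Z)))
  step 8: S(add(S(add(add(Z, mul(Z, SZ)), add(S^4(Z), SZ))), add(mul(Z, SZ), Z)))
  step 9: S(S(add(add(add(Z, mul(Z, SZ)), add(S^4(Z), SZ)), add(mul(Z, SZ), Z))))
  step 10: S(S(add(add(mul(Z, SZ), add(S^4(Z), SZ)), add(mul(Z, SZ), Z))))
  step 11: S(S(add(add(Z, add(S^4(Z), SZ)), add(mul(Z, SZ), Z))))
  step 12: S(S(add(add(S^4(Z), SZ), add(mul(Z, SZ), Z))))
  step 13: S(S(add(S(add(SSSZ, SZ)), add(mul(Z, SZ), Z))))
  step 14: S(S(S(add(add(SSSZ, SZ), add(mul(Z, SZ), Z)))))
  step 15: S(S(S(add(S(add(SSZ, SZ)), add(mul(Z, SZ), Z)))))
  step 16: S(S(S(S(add(add(SSZ, SZ), add(mul(Z, SZ), Z))))))
  step 17: S(S(S(S(add(S(add(SZ, SZ)), add(mul(Z, SZ), Z))))))
  step 18: S(S(S(S(S(add(add(SZ, SZ), add(mul(Z, SZ), Z)))))))
  step 19: S(S(S(S(S(add(S(add(Z, SZ)), add(mul(Z, SZ), Z)))))))
  step 20: S(S(S(S(S(S(add(add(Z, SZ), add(mul(Z, SZ), Z))))))))
  step 21: S(S(S(S(S(S(add(SZ, add(mul(Z, SZ), Z))))))))
  step 22: S(S(S(S(S(S(S(add(Z, add(mul(Z, SZ), Z)))))))))
  step 23: S(S(S(S(S(S(S(add(mul(Z, SZ), Z))))))))
  step 24: S(S(S(S(S(S(S(add(Z, Z))))))))
  step 25: S^7(Z)

Term B:
  start: add(SSSZ, add(S^4(Z), Z))
  step 1: S(add(SSZ, add(S^4(Z), Z)))
  step 2: S(S(add(SZ, add(S^4(Z), Z))))
  step 3: S(S(S(add(Z, add(S^4(Z), Z)))))
  step 4: S(S(S(add(S^4(Z), Z))))
  step 5: S(S(S(S(add(SSSZ, Z)))))
  step 6: S(S(S(S(S(add(SSZ, Z))))))
  step 7: S(S(S(S(S(S(add(SZ, Z)))))))
  step 8: S(S(S(S(S(S(S(add(Z, Z))))))))
  step 9: S^7(Z)

Answer: SAME — A ⇓ S^7(Z), B ⇓ S^7(Z)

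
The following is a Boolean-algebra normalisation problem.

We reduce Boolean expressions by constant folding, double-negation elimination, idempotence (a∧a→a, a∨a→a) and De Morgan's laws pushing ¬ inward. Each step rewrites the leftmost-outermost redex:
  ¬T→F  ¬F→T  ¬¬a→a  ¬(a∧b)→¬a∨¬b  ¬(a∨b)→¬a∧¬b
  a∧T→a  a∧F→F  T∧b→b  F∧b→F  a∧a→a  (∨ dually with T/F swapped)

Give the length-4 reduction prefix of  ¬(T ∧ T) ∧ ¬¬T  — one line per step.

  start: ¬(T ∧ T) ∧ ¬¬T
  [1] (¬T ∨ ¬T) ∧ ¬¬T
  [2] ¬T ∧ ¬¬T
  [3] F ∧ ¬¬T
  [4] F

Answer: after 4 steps: F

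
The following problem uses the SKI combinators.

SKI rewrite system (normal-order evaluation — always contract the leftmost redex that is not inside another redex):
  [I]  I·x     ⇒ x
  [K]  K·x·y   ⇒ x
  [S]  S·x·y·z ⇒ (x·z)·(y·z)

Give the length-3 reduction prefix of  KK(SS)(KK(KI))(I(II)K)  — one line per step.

  start: KK(SS)(KK(KI))(I(II)K)
  →1  K(KK(KI))(I(II)K)
  →2  KK(KI)
  →3  K

Answer: after 3 steps: K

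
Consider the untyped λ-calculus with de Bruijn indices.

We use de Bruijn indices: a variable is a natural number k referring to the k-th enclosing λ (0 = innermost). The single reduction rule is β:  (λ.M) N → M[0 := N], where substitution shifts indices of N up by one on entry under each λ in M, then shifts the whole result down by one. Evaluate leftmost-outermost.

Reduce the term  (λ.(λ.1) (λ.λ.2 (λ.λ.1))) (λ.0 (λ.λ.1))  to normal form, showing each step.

  start: (λ.(λ.1) (λ.λ.2 (λ.λ.1))) (λ.0 (λ.λ.1))
  step 1: (λ.λ.0 (λ.λ.1)) (λ.λ.(λ.0 (λ.λ.1)) (λ.λ.1))
  step 2: λ.0 (λ.λ.1)

Answer: normal form = λ.0 (λ.λ.1)  (in 2 steps)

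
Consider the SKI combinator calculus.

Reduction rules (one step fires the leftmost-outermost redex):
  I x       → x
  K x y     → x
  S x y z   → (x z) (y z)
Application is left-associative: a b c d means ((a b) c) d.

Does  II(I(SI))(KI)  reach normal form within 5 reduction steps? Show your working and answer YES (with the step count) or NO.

  start: II(I(SI))(KI)
  →1  I(I(SI))(KI)
  →2  I(SI)(KI)
  →3  SI(KI)

Answer: YES — reaches normal form SI(KI) in 3 ≤ 5 steps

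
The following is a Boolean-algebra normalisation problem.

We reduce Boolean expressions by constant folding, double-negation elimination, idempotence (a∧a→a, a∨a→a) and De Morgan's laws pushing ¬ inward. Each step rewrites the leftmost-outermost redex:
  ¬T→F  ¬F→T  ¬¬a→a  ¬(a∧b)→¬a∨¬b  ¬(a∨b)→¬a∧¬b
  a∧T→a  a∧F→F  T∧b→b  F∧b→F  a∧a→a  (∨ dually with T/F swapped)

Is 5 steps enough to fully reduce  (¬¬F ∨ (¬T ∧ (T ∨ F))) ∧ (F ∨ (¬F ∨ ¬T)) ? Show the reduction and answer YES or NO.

  start: (¬¬F ∨ (¬T ∧ (T ∨ F))) ∧ (F ∨ (¬F ∨ ¬T))
  →1  (F ∨ (¬T ∧ (T ∨ F))) ∧ (F ∨ (¬F ∨ ¬T))
  →2  (¬T ∧ (T ∨ F)) ∧ (F ∨ (¬F ∨ ¬T))
  →3  (F ∧ (T ∨ F)) ∧ (F ∨ (¬F ∨ ¬T))
  →4  F ∧ (F ∨ (¬F ∨ ¬T))
  →5  F

Answer: YES — reaches normal form F in 5 ≤ 5 steps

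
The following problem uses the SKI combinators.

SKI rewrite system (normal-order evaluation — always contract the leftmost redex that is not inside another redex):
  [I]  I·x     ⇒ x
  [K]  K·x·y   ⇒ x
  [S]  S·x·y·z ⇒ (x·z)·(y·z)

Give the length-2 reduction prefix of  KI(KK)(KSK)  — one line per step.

  start: KI(KK)(KSK)
  →1  I(KSK)
  →2  KSK

Answer: after 2 steps: KSK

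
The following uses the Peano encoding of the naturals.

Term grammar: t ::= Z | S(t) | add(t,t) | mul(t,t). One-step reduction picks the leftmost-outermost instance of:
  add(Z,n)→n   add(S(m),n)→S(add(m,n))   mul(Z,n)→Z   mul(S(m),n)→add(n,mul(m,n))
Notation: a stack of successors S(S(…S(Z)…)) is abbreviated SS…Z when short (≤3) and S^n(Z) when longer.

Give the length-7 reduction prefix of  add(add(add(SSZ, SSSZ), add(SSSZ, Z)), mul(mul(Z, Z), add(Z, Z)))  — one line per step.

  start: add(add(add(SSZ, SSSZ), add(SSSZ, Z)), mul(mul(Z, Z), add(Z, Z)))
  →1  add(add(S(add(SZ, SSSZ)), add(SSSZ, Z)), mul(mul(Z, Z), add(Z, Z)))
  →2  add(S(add(add(SZ, SSSZ), add(SSSZ, Z))), mul(mul(Z, Z), add(Z, Z)))
  →3  S(add(add(add(SZ, SSSZ), add(SSSZ, Z)), mul(mul(Z, Z), add(Z, Z))))
  →4  S(add(add(S(add(Z, SSSZ)), add(SSSZ, Z)), mul(mul(Z, Z), add(Z, Z))))
  →5  S(add(S(add(add(Z, SSSZ), add(SSSZ, Z))), mul(mul(Z, Z), add(Z, Z))))
  →6  S(S(add(add(add(Z, SSSZ), add(SSSZ, Z)), mul(mul(Z, Z), add(Z, Z)))))
  →7  S(S(add(add(SSSZ, add(SSSZ, Z)), mul(mul(Z, Z), add(Z, Z)))))

Answer: after 7 steps: S(S(add(add(SSSZ, add(SSSZ, Z)), mul(mul(Z, Z), add(Z, Z)))))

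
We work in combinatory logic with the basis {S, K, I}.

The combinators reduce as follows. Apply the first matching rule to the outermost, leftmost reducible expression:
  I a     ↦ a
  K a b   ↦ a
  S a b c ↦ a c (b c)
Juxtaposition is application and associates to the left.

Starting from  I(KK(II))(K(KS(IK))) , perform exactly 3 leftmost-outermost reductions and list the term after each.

  start: I(KK(II))(K(KS(IK)))
  →1  KK(II)(K(KS(IK)))
  →2  K(K(KS(IK)))
  →3  K(KS)

Answer: after 3 steps: K(KS)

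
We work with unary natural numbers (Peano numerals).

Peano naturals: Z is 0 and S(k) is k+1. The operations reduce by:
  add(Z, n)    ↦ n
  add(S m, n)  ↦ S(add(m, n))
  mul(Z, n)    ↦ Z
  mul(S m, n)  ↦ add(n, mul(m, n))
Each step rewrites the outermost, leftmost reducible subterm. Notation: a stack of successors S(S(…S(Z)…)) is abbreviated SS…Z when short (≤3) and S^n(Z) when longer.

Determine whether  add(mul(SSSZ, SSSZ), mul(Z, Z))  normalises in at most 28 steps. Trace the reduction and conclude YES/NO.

  start: add(mul(SSSZ, SSSZ), mul(Z, Z))
  →1  add(add(SSSZ, mul(SSZ, SSSZ)), mul(Z, Z))
  →2  add(S(add(SSZ, mul(SSZ, SSSZ))), mul(Z, Z))
  →3  S(add(add(SSZ, mul(SSZ, SSSZ)), mul(Z, Z)))
  →4  S(add(S(add(SZ, mul(SSZ, SSSZ))), mul(Z, Z)))
  →5  S(S(add(add(SZ, mul(SSZ, SSSZ)), mul(Z, Z))))
  →6  S(S(add(S(add(Z, mul(SSZ, SSSZ))), mul(Z, Z))))
  →7  S(S(S(add(add(Z, mul(SSZ, SSSZ)), mul(Z, Z)))))
  →8  S(S(S(add(mul(SSZ, SSSZ), mul(Z, Z)))))
  →9  S(S(S(add(add(SSSZ, mul(SZ, SSSZ)), mul(Z, Z)))))
  →10  S(S(S(add(S(add(SSZ, mul(SZ, SSSZ))), mul(Z, Z)))))
  →11  S(S(S(S(add(add(SSZ, mul(SZ, SSSZ)), mul(Z, Z))))))
  →12  S(S(S(S(add(S(add(SZ, mul(SZ, SSSZ))), mul(Z, Z))))))
  →13  S(S(S(S(S(add(add(SZ, mul(SZ, SSSZ)), mul(Z, Z)))))))
  →14  S(S(S(S(S(add(S(add(Z, mul(SZ, SSSZ))), mul(Z, Z)))))))
  →15  S(S(S(S(S(S(add(add(Z, mul(SZ, SSSZ)), mul(Z, Z))))))))
  →16  S(S(S(S(S(S(add(mul(SZ, SSSZ), mul(Z, Z))))))))
  →17  S(S(S(S(S(S(add(add(SSSZ, mul(Z, SSSZ)), mul(Z, Z))))))))
  →18  S(S(S(S(S(S(add(S(add(SSZ, mul(Z, SSSZ))), mul(Z, Z))))))))
  →19  S(S(S(S(S(S(S(add(add(SSZ, mul(Z, SSSZ)), mul(Z, Z)))))))))
  →20  S(S(S(S(S(S(S(add(S(add(SZ, mul(Z, SSSZ))), mul(Z, Z)))))))))
  →21  S(S(S(S(S(S(S(S(add(add(SZ, mul(Z, SSSZ)), mul(Z, Z))))))))))
  →22  S(S(S(S(S(S(S(S(add(S(add(Z, mul(Z, SSSZ))), mul(Z, Z))))))))))
  →23  S(S(S(S(S(S(S(S(S(add(add(Z, mul(Z, SSSZ)), mul(Z, Z)))))))))))
  →24  S(S(S(S(S(S(S(S(S(add(mul(Z, SSSZ), mul(Z, Z)))))))))))
  →25  S(S(S(S(S(S(S(S(S(add(Z, mul(Z, Z)))))))))))
  →26  S(S(S(S(S(S(S(S(S(mul(Z, Z))))))))))
  →27  S^9(Z)

Answer: YES — reaches normal form S^9(Z) in 27 ≤ 28 steps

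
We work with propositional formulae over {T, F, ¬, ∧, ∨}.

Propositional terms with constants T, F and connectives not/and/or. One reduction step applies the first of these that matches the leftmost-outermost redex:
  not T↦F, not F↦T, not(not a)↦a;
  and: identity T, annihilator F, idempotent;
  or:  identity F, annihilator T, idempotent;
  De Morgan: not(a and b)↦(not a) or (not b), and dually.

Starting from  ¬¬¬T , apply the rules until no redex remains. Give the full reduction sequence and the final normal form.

  start: ¬¬¬T
  step 1: ¬T
  step 2: F

Answer: normal form = F  (in 2 steps)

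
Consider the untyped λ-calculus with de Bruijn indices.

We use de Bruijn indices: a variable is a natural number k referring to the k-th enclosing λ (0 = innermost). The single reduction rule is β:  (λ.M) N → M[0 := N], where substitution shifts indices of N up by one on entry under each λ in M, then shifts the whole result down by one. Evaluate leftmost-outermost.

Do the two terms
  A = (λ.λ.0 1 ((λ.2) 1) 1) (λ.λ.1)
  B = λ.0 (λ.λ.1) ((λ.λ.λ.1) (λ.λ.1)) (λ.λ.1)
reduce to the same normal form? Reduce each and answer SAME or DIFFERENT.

Term A:
  start: (λ.λ.0 1 ((λ.2) 1) 1) (λ.λ.1)
  [1] λ.0 (λ.λ.1) ((λ.λ.λ.1) (λ.λ.1)) (λ.λ.1)
  [2] λ.0 (λ.λ.1) (λ.λ.1) (λ.λ.1)

Term B:
  start: λ.0 (λ.λ.1) ((λ.λ.λ.1) (λ.λ.1)) (λ.λ.1)
  [1] λ.0 (λ.λ.1) (λ.λ.1) (λ.λ.1)

Answer: SAME — A ⇓ λ.0 (λ.λ.1) (λ.λ.1) (λ.λ.1), B ⇓ λ.0 (λ.λ.1) (λ.λ.1) (λ.λ.1)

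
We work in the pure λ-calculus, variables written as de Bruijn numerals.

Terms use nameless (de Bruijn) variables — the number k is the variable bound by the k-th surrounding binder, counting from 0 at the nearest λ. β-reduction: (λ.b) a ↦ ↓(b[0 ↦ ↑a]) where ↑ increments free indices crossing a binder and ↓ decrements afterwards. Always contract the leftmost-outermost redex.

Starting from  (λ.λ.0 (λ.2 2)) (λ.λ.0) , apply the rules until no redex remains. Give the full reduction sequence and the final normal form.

  start: (λ.λ.0 (λ.2 2)) (λ.λ.0)
  [1] λ.0 (λ.(λ.λ.0) (λ.λ.0))
  [2] λ.0 (λ.λ.0)

Answer: normal form = λ.0 (λ.λ.0)  (in 2 steps)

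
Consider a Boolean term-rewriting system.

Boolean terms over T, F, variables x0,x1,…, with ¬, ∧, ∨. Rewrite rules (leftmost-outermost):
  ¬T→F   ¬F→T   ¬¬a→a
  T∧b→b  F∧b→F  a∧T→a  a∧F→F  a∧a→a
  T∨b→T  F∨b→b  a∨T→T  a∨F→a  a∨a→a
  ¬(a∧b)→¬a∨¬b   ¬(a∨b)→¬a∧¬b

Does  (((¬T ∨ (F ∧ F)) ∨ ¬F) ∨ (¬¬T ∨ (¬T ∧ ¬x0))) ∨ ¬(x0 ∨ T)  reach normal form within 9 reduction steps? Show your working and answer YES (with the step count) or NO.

  start: (((¬T ∨ (F ∧ F)) ∨ ¬F) ∨ (¬¬T ∨ (¬T ∧ ¬x0))) ∨ ¬(x0 ∨ T)
  →1  (((F ∨ (F ∧ F)) ∨ ¬F) ∨ (¬¬T ∨ (¬T ∧ ¬x0))) ∨ ¬(x0 ∨ T)
  →2  (((F ∧ F) ∨ ¬F) ∨ (¬¬T ∨ (¬T ∧ ¬x0))) ∨ ¬(x0 ∨ T)
  →3  ((F ∨ ¬F) ∨ (¬¬T ∨ (¬T ∧ ¬x0))) ∨ ¬(x0 ∨ T)
  →4  (¬F ∨ (¬¬T ∨ (¬T ∧ ¬x0))) ∨ ¬(x0 ∨ T)
  →5  (T ∨ (¬¬T ∨ (¬T ∧ ¬x0))) ∨ ¬(x0 ∨ T)
  →6  T ∨ ¬(x0 ∨ T)
  →7  T

Answer: YES — reaches normal form T in 7 ≤ 9 steps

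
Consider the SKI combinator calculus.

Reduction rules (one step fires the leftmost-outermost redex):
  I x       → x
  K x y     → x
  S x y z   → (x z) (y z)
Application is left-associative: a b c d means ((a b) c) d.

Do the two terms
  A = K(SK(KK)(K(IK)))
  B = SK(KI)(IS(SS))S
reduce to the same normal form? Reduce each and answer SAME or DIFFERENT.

Answer: DIFFERENT — A ⇓ K(KK), B ⇓ S(SS)S

Reduction:
Term A:
  start: K(SK(KK)(K(IK)))
  [1] K(K(K(IK))(KK(K(IK))))
  [2] K(K(IK))
  [3] K(KK)

Term B:
  start: SK(KI)(IS(SS))S
  [1] K(IS(SS))(KI(IS(SS)))S
  [2] IS(SS)S
  [3] S(SS)S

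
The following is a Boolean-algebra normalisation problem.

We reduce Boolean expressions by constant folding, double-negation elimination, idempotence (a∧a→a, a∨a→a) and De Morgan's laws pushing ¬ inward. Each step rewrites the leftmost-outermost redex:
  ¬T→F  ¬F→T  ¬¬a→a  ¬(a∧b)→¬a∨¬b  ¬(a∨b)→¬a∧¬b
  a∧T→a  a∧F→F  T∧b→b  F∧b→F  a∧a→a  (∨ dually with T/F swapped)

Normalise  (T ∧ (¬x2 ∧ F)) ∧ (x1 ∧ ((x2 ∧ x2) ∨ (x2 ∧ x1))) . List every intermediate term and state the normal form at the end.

  start: (T ∧ (¬x2 ∧ F)) ∧ (x1 ∧ ((x2 ∧ x2) ∨ (x2 ∧ x1)))
  [1] (¬x2 ∧ F) ∧ (x1 ∧ ((x2 ∧ x2) ∨ (x2 ∧ x1)))
  [2] F ∧ (x1 ∧ ((x2 ∧ x2) ∨ (x2 ∧ x1)))
  [3] F

Answer: normal form = F  (in 3 steps)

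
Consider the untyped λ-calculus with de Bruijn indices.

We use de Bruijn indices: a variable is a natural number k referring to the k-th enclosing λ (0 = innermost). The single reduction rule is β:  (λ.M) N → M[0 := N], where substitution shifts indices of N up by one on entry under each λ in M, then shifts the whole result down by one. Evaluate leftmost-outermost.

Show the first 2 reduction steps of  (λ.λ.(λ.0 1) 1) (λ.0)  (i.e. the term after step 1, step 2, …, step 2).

Answer: after 2 steps: λ.(λ.0) 0

Reduction:
  start: (λ.λ.(λ.0 1) 1) (λ.0)
  [1] λ.(λ.0 1) (λ.0)
  [2] λ.(λ.0) 0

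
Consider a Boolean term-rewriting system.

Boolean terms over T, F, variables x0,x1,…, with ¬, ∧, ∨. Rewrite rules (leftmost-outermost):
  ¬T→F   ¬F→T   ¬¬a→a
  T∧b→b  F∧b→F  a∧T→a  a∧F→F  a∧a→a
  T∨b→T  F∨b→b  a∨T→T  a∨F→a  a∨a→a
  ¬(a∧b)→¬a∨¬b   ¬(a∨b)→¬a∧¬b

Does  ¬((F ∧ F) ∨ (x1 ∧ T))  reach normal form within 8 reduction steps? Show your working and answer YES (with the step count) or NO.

  start: ¬((F ∧ F) ∨ (x1 ∧ T))
  →1  ¬(F ∧ F) ∧ ¬(x1 ∧ T)
  →2  (¬F ∨ ¬F) ∧ ¬(x1 ∧ T)
  →3  ¬F ∧ ¬(x1 ∧ T)
  →4  T ∧ ¬(x1 ∧ T)
  →5  ¬(x1 ∧ T)
  →6  ¬x1 ∨ ¬T
  →7  ¬x1 ∨ F
  →8  ¬x1

Answer: YES — reaches normal form ¬x1 in 8 ≤ 8 steps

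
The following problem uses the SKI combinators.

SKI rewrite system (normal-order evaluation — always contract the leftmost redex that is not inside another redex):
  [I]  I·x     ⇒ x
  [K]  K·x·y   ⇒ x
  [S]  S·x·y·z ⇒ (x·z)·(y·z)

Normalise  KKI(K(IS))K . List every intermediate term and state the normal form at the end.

  start: KKI(K(IS))K
  →1  K(K(IS))K
  →2  K(IS)
  →3  KS

Answer: normal form = KS  (in 3 steps)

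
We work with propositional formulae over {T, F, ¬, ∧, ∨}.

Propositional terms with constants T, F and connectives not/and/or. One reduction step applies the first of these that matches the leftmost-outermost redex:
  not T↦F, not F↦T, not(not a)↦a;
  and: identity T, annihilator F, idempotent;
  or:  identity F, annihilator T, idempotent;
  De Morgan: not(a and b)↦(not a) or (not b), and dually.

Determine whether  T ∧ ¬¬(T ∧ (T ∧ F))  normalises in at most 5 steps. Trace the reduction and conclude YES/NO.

Answer: YES — reaches normal form F in 4 ≤ 5 steps

Reduction:
  start: T ∧ ¬¬(T ∧ (T ∧ F))
  [1] ¬¬(T ∧ (T ∧ F))
  [2] T ∧ (T ∧ F)
  [3] T ∧ F
  [4] F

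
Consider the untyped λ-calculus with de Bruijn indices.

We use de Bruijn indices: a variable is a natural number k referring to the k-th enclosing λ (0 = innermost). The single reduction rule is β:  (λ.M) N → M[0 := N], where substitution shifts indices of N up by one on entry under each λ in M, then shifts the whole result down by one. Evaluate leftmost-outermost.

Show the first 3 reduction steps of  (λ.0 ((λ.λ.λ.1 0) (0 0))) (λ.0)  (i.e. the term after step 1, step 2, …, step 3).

  start: (λ.0 ((λ.λ.λ.1 0) (0 0))) (λ.0)
  →1  (λ.0) ((λ.λ.λ.1 0) ((λ.0) (λ.0)))
  →2  (λ.λ.λ.1 0) ((λ.0) (λ.0))
  →3  λ.λ.1 0

Answer: after 3 steps: λ.λ.1 0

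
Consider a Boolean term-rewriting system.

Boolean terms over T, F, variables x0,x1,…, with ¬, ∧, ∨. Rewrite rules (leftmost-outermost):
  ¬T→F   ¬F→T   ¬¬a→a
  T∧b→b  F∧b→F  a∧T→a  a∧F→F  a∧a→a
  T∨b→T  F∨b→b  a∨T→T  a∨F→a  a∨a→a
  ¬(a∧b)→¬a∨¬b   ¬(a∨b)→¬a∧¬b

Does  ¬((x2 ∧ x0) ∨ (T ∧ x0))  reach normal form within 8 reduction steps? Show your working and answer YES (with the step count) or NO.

Answer: YES — reaches normal form (¬x2 ∨ ¬x0) ∧ ¬x0 in 5 ≤ 8 steps

Reduction:
  start: ¬((x2 ∧ x0) ∨ (T ∧ x0))
  →1  ¬(x2 ∧ x0) ∧ ¬(T ∧ x0)
  →2  (¬x2 ∨ ¬x0) ∧ ¬(T ∧ x0)
  →3  (¬x2 ∨ ¬x0) ∧ (¬T ∨ ¬x0)
  →4  (¬x2 ∨ ¬x0) ∧ (F ∨ ¬x0)
  →5  (¬x2 ∨ ¬x0) ∧ ¬x0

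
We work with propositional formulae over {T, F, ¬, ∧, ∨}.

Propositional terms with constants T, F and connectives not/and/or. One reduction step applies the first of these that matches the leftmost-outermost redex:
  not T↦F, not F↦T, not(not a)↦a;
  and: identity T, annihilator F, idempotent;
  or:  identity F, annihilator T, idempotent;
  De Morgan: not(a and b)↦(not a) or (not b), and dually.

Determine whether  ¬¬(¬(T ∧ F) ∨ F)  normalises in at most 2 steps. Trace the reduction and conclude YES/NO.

  start: ¬¬(¬(T ∧ F) ∨ F)
  step 1: ¬(T ∧ F) ∨ F
  step 2: ¬(T ∧ F)

Answer: NO — after 2 steps the term is ¬(T ∧ F), not yet normal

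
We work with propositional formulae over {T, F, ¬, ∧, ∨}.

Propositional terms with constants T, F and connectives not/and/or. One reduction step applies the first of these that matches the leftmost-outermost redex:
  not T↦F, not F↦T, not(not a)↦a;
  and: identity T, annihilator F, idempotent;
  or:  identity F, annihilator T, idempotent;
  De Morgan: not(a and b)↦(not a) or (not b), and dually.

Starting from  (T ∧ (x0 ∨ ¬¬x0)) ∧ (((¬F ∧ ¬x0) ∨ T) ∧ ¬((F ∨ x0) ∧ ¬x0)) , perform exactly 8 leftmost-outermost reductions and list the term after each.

  start: (T ∧ (x0 ∨ ¬¬x0)) ∧ (((¬F ∧ ¬x0) ∨ T) ∧ ¬((F ∨ x0) ∧ ¬x0))
  step 1: (x0 ∨ ¬¬x0) ∧ (((¬F ∧ ¬x0) ∨ T) ∧ ¬((F ∨ x0) ∧ ¬x0))
  step 2: (x0 ∨ x0) ∧ (((¬F ∧ ¬x0) ∨ T) ∧ ¬((F ∨ x0) ∧ ¬x0))
  step 3: x0 ∧ (((¬F ∧ ¬x0) ∨ T) ∧ ¬((F ∨ x0) ∧ ¬x0))
  step 4: x0 ∧ (T ∧ ¬((F ∨ x0) ∧ ¬x0))
  step 5: x0 ∧ ¬((F ∨ x0) ∧ ¬x0)
  step 6: x0 ∧ (¬(F ∨ x0) ∨ ¬¬x0)
  step 7: x0 ∧ ((¬F ∧ ¬x0) ∨ ¬¬x0)
  step 8: x0 ∧ ((T ∧ ¬x0) ∨ ¬¬x0)

Answer: after 8 steps: x0 ∧ ((T ∧ ¬x0) ∨ ¬¬x0)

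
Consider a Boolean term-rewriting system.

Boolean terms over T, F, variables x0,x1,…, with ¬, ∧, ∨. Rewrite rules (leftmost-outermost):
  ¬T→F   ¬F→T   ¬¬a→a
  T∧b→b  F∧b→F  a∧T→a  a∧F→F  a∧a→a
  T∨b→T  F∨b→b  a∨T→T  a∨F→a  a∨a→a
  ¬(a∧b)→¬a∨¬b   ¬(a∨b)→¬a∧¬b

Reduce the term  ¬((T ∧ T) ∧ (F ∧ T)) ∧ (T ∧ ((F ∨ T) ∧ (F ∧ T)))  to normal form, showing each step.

Answer: normal form = F  (in 13 steps)

Derivation:
  start: ¬((T ∧ T) ∧ (F ∧ T)) ∧ (T ∧ ((F ∨ T) ∧ (F ∧ T)))
  step 1: (¬(T ∧ T) ∨ ¬(F ∧ T)) ∧ (T ∧ ((F ∨ T) ∧ (F ∧ T)))
  step 2: ((¬T ∨ ¬T) ∨ ¬(F ∧ T)) ∧ (T ∧ ((F ∨ T) ∧ (F ∧ T)))
  step 3: (¬T ∨ ¬(F ∧ T)) ∧ (T ∧ ((F ∨ T) ∧ (F ∧ T)))
  step 4: (F ∨ ¬(F ∧ T)) ∧ (T ∧ ((F ∨ T) ∧ (F ∧ T)))
  step 5: ¬(F ∧ T) ∧ (T ∧ ((F ∨ T) ∧ (F ∧ T)))
  step 6: (¬F ∨ ¬T) ∧ (T ∧ ((F ∨ T) ∧ (F ∧ T)))
  step 7: (T ∨ ¬T) ∧ (T ∧ ((F ∨ T) ∧ (F ∧ T)))
  step 8: T ∧ (T ∧ ((F ∨ T) ∧ (F ∧ T)))
  step 9: T ∧ ((F ∨ T) ∧ (F ∧ T))
  step 10: (F ∨ T) ∧ (F ∧ T)
  step 11: T ∧ (F ∧ T)
  step 12: F ∧ T
  step 13: F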